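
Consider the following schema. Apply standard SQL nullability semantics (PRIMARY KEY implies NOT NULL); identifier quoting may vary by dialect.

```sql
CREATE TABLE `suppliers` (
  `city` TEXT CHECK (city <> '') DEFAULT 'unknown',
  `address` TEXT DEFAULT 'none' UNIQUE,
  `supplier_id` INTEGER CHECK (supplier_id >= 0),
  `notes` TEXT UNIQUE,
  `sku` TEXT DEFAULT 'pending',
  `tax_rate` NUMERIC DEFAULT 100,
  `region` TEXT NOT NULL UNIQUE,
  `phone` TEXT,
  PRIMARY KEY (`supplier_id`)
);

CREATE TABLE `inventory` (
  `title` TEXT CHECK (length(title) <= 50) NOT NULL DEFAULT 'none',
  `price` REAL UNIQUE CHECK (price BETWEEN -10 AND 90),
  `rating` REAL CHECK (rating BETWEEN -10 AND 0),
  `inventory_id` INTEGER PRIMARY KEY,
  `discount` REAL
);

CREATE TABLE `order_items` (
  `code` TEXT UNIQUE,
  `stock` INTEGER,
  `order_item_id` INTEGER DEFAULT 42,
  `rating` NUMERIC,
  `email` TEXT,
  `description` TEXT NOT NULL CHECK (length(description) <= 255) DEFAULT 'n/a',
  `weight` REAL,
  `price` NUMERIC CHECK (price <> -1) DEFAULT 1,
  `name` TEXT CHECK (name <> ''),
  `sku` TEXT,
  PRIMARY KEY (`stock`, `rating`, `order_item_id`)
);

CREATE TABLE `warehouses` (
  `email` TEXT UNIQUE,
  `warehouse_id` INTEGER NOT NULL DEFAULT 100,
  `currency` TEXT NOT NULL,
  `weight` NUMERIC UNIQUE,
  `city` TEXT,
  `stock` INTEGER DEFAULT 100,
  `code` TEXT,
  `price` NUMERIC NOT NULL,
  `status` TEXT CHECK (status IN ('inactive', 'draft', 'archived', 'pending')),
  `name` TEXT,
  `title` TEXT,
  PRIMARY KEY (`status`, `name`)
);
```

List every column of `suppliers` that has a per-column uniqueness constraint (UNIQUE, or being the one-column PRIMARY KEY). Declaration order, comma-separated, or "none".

- city: no UNIQUE or single-column PK constraint.
- address: declared UNIQUE → unique.
- supplier_id: single-column PRIMARY KEY → unique.
- notes: declared UNIQUE → unique.
- sku: no UNIQUE or single-column PK constraint.
- tax_rate: no UNIQUE or single-column PK constraint.
- region: declared UNIQUE → unique.
- phone: no UNIQUE or single-column PK constraint.

address, supplier_id, notes, region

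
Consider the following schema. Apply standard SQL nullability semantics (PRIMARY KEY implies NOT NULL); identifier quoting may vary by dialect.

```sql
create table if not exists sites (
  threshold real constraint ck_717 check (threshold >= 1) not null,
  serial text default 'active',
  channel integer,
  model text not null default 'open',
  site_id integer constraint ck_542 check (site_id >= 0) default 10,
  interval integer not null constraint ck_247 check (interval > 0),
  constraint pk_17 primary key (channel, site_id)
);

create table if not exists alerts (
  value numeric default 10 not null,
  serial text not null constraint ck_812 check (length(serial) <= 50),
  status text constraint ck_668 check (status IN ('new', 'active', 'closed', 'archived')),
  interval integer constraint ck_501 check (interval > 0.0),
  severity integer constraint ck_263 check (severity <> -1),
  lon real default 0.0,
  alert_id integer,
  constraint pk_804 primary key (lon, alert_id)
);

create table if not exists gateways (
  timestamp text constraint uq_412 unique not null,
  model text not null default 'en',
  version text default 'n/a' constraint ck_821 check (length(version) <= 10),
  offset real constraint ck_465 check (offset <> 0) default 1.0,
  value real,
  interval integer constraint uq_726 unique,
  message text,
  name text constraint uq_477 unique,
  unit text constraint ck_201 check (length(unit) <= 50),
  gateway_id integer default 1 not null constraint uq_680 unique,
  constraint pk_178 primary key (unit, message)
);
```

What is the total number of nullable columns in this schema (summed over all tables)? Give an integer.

9

sites: 1 nullable (serial — PK (channel, site_id) and explicit NOT NULL columns excluded).
alerts: 3 nullable (status, interval, severity — PK (lon, alert_id) and explicit NOT NULL columns excluded).
gateways: 5 nullable (version, offset, value, interval, name — PK (unit, message) and explicit NOT NULL columns excluded).
Total: 1 + 3 + 5 = 9.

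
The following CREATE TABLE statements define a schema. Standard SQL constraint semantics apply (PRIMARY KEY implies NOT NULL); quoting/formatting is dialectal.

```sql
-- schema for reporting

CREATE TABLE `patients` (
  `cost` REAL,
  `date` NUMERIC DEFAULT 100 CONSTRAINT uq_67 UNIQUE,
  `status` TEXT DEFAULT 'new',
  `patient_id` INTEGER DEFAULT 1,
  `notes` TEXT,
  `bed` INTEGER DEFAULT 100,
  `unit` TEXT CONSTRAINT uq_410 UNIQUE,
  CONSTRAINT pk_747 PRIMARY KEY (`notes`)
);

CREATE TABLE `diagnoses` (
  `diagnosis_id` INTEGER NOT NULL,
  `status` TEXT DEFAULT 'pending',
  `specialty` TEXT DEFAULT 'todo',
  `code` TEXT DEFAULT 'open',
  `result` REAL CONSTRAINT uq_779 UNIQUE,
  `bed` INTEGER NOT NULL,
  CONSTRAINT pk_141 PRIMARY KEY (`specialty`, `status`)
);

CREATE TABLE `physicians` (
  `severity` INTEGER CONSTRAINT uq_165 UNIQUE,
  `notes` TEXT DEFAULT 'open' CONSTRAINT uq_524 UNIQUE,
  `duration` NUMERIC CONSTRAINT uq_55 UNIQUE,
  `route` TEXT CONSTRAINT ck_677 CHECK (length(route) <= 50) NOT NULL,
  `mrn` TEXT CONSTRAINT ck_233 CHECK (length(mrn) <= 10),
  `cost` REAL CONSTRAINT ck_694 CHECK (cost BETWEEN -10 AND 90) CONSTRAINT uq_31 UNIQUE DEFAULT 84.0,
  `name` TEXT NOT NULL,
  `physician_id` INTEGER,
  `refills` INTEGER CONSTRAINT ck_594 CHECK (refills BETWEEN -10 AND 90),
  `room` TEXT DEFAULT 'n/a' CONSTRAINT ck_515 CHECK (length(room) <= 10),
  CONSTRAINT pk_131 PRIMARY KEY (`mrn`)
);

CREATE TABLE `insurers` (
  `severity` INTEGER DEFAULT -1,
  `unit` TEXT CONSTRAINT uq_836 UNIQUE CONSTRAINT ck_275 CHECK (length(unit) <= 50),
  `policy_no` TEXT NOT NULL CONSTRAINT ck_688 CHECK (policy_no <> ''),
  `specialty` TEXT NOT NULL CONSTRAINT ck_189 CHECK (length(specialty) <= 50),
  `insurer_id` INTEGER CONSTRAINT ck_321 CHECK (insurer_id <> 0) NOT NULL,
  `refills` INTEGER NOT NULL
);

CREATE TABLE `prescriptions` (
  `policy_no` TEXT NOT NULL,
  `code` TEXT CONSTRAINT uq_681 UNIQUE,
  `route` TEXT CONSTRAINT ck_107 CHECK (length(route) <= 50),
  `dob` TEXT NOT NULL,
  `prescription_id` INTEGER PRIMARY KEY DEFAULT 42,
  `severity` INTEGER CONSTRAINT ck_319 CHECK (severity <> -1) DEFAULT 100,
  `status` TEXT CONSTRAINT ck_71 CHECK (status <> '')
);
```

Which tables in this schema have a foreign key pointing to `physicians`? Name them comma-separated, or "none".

none

No REFERENCES clause anywhere in the schema names physicians.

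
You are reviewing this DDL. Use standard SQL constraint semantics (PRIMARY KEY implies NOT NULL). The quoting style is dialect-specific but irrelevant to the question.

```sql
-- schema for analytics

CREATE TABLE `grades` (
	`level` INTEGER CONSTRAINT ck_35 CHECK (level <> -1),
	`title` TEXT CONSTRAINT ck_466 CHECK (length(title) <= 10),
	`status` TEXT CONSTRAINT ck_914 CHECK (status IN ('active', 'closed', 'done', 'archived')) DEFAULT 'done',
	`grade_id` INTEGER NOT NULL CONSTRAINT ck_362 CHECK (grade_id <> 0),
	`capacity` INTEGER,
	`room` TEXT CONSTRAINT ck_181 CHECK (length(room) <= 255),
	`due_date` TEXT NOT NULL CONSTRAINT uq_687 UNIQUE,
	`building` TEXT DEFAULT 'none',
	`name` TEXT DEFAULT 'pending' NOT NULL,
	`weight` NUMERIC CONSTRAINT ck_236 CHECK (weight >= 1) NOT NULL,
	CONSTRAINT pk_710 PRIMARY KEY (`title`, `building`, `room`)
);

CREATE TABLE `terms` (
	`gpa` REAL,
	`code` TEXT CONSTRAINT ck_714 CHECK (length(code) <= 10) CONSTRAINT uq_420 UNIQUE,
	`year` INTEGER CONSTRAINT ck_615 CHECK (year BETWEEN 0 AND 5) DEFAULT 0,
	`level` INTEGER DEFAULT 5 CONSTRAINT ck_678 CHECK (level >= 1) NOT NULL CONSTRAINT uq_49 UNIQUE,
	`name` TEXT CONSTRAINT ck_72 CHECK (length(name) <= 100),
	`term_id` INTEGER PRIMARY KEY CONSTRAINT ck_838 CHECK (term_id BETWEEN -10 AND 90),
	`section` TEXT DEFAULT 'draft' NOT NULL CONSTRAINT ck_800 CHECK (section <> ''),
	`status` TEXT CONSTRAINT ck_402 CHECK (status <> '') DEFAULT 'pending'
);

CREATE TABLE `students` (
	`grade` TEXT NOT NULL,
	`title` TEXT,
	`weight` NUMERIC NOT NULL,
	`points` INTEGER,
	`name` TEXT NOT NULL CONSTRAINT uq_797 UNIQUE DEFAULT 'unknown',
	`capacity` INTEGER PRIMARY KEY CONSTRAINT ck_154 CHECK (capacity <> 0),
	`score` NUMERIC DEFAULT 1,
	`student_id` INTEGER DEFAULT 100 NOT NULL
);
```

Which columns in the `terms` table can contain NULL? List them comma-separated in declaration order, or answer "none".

gpa, code, year, name, status

- gpa: no NOT NULL constraint applies → nullable.
- code: CHECK does not forbid NULL (a CHECK constraint passes when its expression is NULL) → nullable.
- year: CHECK does not forbid NULL (a CHECK constraint passes when its expression is NULL) → nullable.
- level: declared NOT NULL → not nullable.
- name: CHECK does not forbid NULL (a CHECK constraint passes when its expression is NULL) → nullable.
- term_id: part of the PRIMARY KEY, which implies NOT NULL → not nullable.
- section: declared NOT NULL → not nullable.
- status: CHECK does not forbid NULL (a CHECK constraint passes when its expression is NULL) → nullable.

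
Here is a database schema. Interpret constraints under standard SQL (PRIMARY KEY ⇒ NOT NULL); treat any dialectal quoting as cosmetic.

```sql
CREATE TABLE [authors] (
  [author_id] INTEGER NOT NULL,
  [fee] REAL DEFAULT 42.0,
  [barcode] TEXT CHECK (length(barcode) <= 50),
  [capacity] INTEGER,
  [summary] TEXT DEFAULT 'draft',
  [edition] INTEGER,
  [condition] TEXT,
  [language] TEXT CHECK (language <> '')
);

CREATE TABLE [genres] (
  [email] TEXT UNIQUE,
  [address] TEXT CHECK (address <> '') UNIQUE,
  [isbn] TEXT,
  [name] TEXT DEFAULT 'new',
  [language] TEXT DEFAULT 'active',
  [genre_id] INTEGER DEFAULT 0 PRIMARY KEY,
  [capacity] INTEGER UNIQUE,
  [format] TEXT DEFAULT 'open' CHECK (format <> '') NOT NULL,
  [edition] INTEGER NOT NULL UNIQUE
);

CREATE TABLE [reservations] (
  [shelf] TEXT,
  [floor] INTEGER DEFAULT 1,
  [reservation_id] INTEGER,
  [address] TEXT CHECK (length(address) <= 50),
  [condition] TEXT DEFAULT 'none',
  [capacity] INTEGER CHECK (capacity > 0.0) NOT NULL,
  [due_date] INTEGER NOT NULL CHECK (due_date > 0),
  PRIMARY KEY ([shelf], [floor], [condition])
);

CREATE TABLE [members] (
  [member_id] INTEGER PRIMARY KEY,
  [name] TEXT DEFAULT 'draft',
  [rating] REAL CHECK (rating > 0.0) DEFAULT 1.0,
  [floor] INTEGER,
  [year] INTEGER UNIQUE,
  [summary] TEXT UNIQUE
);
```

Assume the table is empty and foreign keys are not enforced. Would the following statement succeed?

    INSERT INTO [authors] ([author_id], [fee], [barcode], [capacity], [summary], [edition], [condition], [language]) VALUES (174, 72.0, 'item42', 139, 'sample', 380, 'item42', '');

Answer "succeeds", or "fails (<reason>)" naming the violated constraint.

fails (CHECK on language)

The value '' for language violates CHECK (language <> '').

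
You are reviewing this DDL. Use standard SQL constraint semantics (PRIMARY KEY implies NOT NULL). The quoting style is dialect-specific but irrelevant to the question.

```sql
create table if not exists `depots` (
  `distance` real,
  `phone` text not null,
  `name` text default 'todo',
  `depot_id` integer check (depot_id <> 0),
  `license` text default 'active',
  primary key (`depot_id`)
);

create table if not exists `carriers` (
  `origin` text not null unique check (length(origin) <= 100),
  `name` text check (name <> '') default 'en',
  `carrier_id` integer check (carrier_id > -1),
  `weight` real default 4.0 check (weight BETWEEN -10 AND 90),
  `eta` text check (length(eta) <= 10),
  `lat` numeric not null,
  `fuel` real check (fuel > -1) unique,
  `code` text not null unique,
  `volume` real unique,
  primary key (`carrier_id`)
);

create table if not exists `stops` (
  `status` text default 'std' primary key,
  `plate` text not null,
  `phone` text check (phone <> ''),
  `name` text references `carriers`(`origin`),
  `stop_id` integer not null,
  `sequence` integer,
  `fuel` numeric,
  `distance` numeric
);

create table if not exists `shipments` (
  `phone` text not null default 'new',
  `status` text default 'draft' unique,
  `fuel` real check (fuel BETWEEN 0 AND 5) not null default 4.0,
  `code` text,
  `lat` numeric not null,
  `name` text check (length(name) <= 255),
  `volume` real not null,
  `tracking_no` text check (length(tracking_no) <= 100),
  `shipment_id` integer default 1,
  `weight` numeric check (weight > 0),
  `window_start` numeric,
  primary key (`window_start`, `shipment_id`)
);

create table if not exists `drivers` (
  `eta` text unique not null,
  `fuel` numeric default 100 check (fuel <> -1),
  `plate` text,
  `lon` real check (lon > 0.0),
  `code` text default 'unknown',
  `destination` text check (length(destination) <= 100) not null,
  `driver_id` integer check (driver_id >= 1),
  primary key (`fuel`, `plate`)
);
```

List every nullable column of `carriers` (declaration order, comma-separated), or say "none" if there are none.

name, weight, eta, fuel, volume

- origin: declared NOT NULL → not nullable.
- name: CHECK does not forbid NULL (a CHECK constraint passes when its expression is NULL) → nullable.
- carrier_id: part of the PRIMARY KEY, which implies NOT NULL → not nullable.
- weight: CHECK does not forbid NULL (a CHECK constraint passes when its expression is NULL) → nullable.
- eta: CHECK does not forbid NULL (a CHECK constraint passes when its expression is NULL) → nullable.
- lat: declared NOT NULL → not nullable.
- fuel: CHECK does not forbid NULL (a CHECK constraint passes when its expression is NULL) → nullable.
- code: declared NOT NULL → not nullable.
- volume: UNIQUE does not imply NOT NULL → nullable.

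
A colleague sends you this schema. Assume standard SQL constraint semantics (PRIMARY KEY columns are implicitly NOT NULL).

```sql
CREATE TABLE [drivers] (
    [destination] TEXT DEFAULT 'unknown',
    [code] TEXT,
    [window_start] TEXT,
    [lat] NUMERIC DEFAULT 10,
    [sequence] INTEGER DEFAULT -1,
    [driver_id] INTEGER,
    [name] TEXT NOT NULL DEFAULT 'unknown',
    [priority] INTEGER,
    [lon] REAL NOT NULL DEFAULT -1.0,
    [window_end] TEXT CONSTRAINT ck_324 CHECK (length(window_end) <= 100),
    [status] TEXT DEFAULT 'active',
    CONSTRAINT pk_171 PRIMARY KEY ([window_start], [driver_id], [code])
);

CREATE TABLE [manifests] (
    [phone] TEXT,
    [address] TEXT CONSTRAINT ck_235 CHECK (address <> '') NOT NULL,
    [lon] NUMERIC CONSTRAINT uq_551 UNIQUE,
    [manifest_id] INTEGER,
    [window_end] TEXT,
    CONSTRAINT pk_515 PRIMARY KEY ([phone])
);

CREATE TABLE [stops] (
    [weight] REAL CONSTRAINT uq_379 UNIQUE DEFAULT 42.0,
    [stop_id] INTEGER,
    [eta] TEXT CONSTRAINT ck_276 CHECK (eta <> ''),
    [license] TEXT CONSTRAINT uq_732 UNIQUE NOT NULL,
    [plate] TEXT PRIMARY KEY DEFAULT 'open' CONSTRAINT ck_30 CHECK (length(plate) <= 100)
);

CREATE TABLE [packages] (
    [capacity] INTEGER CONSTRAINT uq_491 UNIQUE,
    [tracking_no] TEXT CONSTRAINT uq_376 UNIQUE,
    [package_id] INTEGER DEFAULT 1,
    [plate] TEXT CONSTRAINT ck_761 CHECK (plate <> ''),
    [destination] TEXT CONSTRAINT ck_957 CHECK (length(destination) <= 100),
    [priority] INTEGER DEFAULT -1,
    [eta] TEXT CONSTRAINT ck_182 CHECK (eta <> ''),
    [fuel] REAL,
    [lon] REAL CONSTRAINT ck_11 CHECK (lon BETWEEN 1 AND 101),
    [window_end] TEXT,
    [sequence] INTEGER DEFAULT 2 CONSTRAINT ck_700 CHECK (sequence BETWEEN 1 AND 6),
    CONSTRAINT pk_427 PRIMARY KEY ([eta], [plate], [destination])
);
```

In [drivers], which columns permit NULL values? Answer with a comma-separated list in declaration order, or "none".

- destination: DEFAULT only fills an omitted column; an explicit NULL is still allowed → nullable.
- code: part of the PRIMARY KEY, which implies NOT NULL → not nullable.
- window_start: part of the PRIMARY KEY, which implies NOT NULL → not nullable.
- lat: DEFAULT only fills an omitted column; an explicit NULL is still allowed → nullable.
- sequence: DEFAULT only fills an omitted column; an explicit NULL is still allowed → nullable.
- driver_id: part of the PRIMARY KEY, which implies NOT NULL → not nullable.
- name: declared NOT NULL → not nullable.
- priority: no NOT NULL constraint applies → nullable.
- lon: declared NOT NULL → not nullable.
- window_end: CHECK does not forbid NULL (a CHECK constraint passes when its expression is NULL) → nullable.
- status: DEFAULT only fills an omitted column; an explicit NULL is still allowed → nullable.

destination, lat, sequence, priority, window_end, status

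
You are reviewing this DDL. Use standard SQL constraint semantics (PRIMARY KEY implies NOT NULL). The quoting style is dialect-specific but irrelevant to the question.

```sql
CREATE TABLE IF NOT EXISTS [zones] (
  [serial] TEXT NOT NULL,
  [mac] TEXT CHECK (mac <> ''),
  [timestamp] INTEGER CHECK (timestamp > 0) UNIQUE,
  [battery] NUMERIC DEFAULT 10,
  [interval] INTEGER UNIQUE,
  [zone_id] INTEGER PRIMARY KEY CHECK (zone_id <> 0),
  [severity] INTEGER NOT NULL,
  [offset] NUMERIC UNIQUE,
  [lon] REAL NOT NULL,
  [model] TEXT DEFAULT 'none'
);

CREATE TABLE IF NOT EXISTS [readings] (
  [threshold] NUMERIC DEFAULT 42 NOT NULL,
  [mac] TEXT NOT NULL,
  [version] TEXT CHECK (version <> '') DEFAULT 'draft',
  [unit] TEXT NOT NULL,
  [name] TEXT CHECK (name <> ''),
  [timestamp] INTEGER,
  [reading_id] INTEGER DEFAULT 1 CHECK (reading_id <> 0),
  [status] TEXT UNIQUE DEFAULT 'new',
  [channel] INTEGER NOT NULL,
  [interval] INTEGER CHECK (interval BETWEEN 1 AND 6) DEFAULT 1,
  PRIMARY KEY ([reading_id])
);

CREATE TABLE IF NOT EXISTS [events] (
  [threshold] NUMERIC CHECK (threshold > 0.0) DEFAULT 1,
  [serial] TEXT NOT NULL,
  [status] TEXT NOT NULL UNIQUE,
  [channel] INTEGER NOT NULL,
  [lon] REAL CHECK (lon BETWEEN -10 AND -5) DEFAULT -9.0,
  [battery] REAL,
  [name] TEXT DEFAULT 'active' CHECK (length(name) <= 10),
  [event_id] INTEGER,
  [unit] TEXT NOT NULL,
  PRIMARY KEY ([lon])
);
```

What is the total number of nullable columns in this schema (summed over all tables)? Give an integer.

zones: 6 nullable (mac, timestamp, battery, interval, offset, model — PK (zone_id) and explicit NOT NULL columns excluded).
readings: 5 nullable (version, name, timestamp, status, interval — PK (reading_id) and explicit NOT NULL columns excluded).
events: 4 nullable (threshold, battery, name, event_id — PK (lon) and explicit NOT NULL columns excluded).
Total: 6 + 5 + 4 = 15.

15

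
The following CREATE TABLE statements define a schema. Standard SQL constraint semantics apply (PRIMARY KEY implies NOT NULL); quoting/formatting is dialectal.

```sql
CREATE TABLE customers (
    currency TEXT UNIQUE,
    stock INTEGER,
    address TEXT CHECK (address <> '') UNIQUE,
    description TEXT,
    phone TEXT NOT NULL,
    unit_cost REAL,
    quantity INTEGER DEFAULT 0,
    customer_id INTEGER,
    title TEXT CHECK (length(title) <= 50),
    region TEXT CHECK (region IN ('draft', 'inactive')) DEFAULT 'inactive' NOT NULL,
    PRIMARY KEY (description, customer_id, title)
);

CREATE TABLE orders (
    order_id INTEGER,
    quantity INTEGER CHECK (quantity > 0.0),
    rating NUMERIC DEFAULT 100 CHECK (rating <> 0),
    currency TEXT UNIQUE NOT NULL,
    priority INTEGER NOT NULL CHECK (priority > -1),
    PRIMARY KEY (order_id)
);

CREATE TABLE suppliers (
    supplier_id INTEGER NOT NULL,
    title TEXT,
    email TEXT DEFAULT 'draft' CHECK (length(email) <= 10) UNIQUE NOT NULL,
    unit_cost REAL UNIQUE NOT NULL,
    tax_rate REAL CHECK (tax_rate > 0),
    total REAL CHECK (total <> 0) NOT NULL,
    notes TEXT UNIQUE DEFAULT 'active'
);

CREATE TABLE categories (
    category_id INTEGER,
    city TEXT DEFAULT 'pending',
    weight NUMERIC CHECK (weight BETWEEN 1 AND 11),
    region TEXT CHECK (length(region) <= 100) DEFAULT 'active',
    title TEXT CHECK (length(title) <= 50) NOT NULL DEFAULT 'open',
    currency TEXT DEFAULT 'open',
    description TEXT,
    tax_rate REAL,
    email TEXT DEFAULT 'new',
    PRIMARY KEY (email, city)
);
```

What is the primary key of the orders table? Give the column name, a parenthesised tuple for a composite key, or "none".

order_id

order_id is declared PRIMARY KEY as a table-level PRIMARY KEY clause.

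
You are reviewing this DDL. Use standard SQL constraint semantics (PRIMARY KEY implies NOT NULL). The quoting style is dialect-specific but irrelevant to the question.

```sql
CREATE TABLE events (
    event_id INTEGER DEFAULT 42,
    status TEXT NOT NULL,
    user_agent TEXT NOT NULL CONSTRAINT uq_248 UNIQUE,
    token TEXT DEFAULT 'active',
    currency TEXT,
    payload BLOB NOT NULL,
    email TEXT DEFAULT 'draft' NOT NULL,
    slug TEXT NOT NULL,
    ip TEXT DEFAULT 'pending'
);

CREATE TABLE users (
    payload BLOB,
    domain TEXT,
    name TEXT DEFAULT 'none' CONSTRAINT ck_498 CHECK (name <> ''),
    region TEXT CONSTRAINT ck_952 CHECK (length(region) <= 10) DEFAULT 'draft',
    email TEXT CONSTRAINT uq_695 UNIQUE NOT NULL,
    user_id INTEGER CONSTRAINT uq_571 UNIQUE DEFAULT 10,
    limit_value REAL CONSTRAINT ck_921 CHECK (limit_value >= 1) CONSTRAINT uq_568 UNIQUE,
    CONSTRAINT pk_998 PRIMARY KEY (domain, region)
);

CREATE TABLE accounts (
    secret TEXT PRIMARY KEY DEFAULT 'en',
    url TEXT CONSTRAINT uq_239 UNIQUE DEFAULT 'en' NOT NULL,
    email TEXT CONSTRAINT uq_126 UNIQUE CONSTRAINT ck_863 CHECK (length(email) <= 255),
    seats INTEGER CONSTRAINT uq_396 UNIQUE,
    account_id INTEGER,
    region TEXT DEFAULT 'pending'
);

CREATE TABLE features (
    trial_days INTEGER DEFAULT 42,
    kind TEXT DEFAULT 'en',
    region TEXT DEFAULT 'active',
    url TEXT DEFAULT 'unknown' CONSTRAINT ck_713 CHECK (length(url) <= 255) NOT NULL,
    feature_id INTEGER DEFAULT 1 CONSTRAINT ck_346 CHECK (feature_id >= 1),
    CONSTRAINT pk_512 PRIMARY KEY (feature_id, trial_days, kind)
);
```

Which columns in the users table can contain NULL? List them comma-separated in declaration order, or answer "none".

payload, name, user_id, limit_value

- payload: no NOT NULL constraint applies → nullable.
- domain: part of the PRIMARY KEY, which implies NOT NULL → not nullable.
- name: CHECK does not forbid NULL (a CHECK constraint passes when its expression is NULL) → nullable.
- region: part of the PRIMARY KEY, which implies NOT NULL → not nullable.
- email: declared NOT NULL → not nullable.
- user_id: UNIQUE does not imply NOT NULL → nullable.
- limit_value: CHECK does not forbid NULL (a CHECK constraint passes when its expression is NULL) → nullable.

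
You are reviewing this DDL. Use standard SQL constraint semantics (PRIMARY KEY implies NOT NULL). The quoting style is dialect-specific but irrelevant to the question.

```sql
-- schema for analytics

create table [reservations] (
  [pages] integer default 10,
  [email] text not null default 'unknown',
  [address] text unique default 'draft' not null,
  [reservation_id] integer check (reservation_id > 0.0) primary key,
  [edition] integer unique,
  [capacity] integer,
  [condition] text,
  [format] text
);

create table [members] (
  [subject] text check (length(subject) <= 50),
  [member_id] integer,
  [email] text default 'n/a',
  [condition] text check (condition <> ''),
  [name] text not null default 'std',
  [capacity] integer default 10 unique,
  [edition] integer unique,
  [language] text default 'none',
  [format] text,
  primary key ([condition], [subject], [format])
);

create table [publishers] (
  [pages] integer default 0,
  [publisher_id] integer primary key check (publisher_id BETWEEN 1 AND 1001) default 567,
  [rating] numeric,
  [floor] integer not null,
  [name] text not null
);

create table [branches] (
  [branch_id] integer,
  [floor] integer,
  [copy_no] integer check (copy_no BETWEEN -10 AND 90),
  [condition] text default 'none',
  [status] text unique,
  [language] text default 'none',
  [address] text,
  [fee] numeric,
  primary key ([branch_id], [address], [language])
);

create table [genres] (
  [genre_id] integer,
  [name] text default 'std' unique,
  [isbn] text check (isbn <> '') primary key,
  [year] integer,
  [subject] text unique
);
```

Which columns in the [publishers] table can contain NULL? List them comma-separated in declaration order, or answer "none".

pages, rating

- pages: DEFAULT only fills an omitted column; an explicit NULL is still allowed → nullable.
- publisher_id: part of the PRIMARY KEY, which implies NOT NULL → not nullable.
- rating: no NOT NULL constraint applies → nullable.
- floor: declared NOT NULL → not nullable.
- name: declared NOT NULL → not nullable.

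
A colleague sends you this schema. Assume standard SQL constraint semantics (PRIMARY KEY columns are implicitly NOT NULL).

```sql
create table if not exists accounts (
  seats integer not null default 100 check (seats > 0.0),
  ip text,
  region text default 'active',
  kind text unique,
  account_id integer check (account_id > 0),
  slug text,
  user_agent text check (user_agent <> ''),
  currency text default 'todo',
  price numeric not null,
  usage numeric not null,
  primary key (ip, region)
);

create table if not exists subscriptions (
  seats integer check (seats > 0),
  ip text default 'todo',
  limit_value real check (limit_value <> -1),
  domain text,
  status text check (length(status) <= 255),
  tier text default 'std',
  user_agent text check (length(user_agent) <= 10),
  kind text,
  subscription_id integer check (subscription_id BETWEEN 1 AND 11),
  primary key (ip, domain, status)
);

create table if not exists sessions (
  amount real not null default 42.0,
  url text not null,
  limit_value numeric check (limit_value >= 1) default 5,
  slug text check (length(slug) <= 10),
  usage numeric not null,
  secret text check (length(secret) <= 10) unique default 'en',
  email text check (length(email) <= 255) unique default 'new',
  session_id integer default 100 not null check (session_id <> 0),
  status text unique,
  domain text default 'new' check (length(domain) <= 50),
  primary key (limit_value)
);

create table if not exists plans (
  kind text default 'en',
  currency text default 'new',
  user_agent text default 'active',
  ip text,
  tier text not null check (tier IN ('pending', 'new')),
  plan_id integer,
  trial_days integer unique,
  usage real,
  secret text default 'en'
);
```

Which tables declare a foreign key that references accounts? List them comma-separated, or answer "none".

none

No REFERENCES clause anywhere in the schema names accounts.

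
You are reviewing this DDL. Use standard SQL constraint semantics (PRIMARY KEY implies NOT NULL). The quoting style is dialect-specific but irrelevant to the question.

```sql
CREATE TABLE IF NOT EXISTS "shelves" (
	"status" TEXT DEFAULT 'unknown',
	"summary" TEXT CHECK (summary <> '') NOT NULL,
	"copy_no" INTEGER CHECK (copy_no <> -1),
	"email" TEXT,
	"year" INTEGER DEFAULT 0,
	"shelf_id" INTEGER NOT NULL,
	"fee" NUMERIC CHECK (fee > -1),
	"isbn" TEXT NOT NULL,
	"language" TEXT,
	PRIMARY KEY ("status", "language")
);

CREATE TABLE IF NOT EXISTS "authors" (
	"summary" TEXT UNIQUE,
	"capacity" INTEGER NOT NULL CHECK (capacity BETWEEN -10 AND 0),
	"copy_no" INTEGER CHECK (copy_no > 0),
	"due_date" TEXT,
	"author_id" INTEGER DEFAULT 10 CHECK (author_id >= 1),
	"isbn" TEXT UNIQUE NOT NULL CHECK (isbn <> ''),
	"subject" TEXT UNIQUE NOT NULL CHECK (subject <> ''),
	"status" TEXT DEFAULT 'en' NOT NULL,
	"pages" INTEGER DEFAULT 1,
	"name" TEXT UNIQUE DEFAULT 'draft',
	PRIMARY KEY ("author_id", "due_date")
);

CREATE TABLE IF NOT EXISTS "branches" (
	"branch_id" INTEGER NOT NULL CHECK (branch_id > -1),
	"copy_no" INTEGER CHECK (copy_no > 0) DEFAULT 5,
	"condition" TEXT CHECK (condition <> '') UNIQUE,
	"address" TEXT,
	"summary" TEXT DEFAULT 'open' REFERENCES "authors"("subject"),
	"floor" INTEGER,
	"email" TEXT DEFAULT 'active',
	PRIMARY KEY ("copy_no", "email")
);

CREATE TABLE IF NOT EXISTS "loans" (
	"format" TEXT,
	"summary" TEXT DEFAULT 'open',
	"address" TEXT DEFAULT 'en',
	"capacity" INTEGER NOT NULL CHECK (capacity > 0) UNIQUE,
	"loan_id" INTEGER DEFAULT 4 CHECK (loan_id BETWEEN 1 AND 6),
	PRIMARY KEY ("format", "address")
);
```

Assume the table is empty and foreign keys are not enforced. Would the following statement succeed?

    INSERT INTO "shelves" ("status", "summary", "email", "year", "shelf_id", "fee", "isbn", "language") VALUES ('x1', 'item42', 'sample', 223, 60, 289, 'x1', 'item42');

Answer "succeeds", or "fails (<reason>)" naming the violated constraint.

succeeds

NOT NULL columns: isbn is supplied; language is supplied; shelf_id is supplied; status is supplied; summary is supplied.
CHECK constraints: 'item42' satisfies (summary <> ''); 289 satisfies (fee > -1).
No constraint is violated.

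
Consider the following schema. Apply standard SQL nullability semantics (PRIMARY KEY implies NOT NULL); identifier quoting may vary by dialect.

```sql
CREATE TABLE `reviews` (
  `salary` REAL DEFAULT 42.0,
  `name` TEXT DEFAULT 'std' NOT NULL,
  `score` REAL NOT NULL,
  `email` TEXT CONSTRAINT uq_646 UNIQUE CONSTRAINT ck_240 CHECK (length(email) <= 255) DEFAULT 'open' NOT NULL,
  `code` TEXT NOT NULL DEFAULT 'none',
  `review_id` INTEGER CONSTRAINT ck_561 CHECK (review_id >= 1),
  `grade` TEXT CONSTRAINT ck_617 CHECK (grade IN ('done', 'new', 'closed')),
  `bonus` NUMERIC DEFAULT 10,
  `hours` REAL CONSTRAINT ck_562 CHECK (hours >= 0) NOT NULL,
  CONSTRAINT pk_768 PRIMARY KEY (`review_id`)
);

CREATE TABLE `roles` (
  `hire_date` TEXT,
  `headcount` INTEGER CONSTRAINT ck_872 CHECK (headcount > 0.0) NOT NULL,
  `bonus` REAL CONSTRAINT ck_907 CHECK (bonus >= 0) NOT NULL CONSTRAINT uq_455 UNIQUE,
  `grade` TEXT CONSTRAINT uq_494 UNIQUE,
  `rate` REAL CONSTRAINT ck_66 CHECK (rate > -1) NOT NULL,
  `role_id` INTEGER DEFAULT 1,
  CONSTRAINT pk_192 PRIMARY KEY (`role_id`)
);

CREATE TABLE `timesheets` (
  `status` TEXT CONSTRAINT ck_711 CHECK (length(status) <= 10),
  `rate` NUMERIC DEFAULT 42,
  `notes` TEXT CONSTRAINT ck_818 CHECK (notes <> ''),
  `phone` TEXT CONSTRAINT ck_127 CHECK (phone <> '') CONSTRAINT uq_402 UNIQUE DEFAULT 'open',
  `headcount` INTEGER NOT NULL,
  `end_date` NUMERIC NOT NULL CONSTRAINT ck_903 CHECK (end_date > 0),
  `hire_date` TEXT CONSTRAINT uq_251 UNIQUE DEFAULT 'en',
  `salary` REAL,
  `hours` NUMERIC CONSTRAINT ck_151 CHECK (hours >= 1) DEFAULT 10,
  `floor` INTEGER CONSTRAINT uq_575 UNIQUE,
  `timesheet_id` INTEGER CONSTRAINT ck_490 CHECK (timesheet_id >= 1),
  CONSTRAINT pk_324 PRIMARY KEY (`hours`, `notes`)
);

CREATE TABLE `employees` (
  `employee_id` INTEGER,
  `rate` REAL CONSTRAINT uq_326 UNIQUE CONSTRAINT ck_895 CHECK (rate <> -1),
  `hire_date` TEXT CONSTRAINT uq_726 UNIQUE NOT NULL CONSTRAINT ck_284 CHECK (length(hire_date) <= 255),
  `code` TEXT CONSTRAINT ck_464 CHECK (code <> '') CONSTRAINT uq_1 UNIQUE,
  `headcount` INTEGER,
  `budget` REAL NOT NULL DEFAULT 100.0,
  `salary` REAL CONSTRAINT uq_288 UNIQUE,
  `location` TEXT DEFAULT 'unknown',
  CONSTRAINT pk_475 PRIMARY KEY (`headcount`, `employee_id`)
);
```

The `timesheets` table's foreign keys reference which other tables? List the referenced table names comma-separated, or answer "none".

No column in timesheets has a REFERENCES clause.

none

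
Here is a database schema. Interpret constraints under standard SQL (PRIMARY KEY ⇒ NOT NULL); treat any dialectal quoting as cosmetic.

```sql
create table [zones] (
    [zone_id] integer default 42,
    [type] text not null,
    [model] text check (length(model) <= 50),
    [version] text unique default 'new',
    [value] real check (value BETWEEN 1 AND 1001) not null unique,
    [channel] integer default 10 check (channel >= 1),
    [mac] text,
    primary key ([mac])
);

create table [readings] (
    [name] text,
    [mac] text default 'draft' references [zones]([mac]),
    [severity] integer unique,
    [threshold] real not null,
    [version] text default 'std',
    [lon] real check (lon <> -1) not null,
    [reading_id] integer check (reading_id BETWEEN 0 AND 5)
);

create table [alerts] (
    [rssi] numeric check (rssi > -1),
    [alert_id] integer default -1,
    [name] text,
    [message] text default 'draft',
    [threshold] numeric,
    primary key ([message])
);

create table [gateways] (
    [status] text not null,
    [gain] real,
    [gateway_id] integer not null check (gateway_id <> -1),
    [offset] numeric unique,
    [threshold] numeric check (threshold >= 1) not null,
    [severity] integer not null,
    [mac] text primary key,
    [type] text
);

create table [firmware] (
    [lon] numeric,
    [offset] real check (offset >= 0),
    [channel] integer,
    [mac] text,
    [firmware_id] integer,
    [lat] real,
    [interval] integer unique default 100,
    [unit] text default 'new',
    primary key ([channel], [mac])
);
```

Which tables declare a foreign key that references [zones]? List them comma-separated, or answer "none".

readings

- readings.mac references zones(mac).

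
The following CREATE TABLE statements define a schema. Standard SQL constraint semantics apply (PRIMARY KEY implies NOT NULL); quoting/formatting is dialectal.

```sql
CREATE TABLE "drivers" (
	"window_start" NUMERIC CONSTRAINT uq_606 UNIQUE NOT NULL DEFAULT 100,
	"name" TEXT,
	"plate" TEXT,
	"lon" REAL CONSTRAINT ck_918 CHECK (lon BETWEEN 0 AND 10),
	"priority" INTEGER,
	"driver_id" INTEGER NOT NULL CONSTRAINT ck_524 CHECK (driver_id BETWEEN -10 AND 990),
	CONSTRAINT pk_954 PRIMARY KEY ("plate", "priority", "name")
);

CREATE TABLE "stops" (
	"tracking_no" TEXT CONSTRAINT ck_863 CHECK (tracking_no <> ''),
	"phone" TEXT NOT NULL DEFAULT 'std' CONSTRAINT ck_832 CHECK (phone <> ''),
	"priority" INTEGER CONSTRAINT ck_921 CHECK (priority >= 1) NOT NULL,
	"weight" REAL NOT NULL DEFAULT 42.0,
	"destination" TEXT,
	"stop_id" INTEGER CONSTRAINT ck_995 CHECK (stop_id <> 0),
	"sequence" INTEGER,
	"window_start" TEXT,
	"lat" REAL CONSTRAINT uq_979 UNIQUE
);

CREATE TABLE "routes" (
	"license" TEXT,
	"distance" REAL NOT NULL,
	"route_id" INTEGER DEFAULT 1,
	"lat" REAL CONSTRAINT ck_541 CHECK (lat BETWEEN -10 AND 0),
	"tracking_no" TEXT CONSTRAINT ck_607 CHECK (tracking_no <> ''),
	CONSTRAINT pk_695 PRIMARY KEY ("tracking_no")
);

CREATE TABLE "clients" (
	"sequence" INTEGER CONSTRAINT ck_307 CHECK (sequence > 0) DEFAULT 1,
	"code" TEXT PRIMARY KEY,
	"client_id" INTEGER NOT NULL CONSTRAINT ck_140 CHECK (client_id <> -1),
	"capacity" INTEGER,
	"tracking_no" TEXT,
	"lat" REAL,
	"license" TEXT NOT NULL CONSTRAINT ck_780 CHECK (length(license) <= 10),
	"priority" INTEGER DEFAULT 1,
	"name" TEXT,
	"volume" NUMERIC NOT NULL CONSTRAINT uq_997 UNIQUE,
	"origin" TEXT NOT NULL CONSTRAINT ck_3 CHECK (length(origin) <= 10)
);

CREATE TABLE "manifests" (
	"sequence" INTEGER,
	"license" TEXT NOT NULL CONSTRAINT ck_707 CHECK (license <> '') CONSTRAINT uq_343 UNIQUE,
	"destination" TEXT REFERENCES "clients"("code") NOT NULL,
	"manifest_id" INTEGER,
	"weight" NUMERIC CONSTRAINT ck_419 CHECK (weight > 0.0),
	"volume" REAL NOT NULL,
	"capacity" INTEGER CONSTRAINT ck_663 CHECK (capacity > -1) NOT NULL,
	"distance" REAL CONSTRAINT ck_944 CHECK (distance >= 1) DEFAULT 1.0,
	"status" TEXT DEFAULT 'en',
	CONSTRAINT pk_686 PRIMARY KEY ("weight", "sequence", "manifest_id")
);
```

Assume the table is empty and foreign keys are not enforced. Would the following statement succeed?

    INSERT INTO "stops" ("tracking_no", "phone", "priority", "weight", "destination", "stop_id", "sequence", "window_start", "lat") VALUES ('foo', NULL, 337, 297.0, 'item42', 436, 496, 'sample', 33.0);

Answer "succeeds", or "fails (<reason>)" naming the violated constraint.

fails (NOT NULL on phone)

phone is explicitly set to NULL, but phone is declared NOT NULL.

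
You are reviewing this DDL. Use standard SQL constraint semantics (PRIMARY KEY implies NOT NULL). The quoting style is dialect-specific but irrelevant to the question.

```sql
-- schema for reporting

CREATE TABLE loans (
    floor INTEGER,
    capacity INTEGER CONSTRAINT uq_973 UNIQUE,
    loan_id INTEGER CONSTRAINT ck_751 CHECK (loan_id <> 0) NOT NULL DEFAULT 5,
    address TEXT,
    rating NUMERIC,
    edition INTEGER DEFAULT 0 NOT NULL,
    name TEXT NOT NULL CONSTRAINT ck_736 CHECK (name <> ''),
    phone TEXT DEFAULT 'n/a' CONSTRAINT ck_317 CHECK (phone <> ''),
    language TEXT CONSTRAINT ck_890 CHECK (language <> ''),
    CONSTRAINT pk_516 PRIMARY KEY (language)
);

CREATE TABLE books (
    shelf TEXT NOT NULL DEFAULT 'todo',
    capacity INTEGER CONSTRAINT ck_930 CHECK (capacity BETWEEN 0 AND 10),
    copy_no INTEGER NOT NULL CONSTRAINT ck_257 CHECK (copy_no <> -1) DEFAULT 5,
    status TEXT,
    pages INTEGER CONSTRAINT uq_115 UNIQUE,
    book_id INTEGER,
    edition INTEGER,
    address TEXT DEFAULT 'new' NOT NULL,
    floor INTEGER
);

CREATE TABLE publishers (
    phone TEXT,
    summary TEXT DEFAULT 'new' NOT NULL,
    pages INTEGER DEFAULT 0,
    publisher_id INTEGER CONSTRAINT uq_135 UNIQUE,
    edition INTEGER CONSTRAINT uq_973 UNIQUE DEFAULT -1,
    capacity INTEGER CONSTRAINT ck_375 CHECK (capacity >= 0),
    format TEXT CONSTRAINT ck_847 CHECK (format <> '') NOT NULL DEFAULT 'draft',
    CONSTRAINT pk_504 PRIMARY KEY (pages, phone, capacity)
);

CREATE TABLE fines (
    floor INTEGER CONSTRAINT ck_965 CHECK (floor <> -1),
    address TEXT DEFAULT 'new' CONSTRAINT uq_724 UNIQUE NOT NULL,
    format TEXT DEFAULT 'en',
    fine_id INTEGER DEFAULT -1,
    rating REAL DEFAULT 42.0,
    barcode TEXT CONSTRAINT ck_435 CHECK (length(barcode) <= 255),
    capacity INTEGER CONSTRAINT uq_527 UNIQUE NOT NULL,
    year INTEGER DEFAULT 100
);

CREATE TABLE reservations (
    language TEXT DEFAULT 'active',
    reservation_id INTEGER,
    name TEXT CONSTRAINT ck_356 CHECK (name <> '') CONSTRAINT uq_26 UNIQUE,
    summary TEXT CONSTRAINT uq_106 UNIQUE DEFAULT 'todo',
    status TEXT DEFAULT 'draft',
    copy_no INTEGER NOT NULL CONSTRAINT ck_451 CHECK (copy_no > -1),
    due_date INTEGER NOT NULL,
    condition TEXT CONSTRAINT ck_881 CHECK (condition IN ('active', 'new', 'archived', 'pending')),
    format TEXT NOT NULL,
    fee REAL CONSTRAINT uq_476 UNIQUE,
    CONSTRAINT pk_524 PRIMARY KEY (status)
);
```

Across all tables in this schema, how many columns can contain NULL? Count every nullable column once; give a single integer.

loans: 5 nullable (floor, capacity, address, rating, phone — PK (language) and explicit NOT NULL columns excluded).
books: 6 nullable (capacity, status, pages, book_id, edition, floor — PK none and explicit NOT NULL columns excluded).
publishers: 2 nullable (publisher_id, edition — PK (pages, phone, capacity) and explicit NOT NULL columns excluded).
fines: 6 nullable (floor, format, fine_id, rating, barcode, year — PK none and explicit NOT NULL columns excluded).
reservations: 6 nullable (language, reservation_id, name, summary, condition, fee — PK (status) and explicit NOT NULL columns excluded).
Total: 5 + 6 + 2 + 6 + 6 = 25.

25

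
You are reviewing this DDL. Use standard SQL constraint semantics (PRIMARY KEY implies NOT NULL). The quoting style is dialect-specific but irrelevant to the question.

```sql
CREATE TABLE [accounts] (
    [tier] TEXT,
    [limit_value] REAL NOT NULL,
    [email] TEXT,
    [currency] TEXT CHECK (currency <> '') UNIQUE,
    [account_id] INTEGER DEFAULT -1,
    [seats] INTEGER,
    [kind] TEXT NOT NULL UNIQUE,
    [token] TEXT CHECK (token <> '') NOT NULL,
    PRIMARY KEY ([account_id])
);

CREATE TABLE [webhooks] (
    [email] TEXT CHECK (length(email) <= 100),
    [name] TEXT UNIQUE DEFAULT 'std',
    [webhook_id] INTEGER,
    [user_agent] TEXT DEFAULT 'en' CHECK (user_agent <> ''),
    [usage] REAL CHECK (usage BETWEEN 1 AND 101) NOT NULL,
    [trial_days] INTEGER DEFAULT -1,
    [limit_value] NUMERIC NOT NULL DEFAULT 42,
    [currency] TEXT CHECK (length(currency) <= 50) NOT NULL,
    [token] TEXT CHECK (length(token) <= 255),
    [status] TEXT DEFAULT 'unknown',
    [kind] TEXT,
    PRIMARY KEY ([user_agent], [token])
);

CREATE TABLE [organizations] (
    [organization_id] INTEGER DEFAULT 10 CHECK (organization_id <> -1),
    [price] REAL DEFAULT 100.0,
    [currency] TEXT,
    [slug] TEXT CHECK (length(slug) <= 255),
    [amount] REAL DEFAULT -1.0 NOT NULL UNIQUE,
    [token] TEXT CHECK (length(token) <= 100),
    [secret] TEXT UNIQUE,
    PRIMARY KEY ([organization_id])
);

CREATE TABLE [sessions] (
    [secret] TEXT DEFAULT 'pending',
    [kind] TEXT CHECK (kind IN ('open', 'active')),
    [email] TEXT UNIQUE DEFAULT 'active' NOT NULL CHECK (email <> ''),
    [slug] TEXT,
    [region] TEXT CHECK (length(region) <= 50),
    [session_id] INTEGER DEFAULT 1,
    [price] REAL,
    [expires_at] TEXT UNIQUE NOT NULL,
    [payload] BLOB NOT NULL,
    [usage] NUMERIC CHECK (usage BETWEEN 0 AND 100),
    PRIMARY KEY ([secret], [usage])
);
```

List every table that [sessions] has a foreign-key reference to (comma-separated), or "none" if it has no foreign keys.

No column in sessions has a REFERENCES clause.

none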